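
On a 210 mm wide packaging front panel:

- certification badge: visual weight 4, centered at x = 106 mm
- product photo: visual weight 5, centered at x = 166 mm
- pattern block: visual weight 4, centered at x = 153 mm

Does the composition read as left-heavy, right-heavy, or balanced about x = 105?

right-heavy

Σw = 4 + 5 + 4 = 13.
x: (4·106 + 5·166 + 4·153) / 13 = 1866 / 13 ≈ 143.54
143.5 vs midline 105 → right-heavy.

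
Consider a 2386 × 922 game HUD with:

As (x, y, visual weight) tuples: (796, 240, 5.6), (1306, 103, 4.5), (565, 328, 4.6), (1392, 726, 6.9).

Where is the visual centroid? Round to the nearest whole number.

Σw = 5.6 + 4.5 + 4.6 + 6.9 = 21.6.
x-moment: 5.6·796 + 4.5·1306 + 4.6·565 + 6.9·1392 = 22538.4; centroid 22538.4/21.6 ≈ 1043.44.
y-moment: 5.6·240 + 4.5·103 + 4.6·328 + 6.9·726 = 8325.7; centroid 8325.7/21.6 ≈ 385.45.

(1043, 385)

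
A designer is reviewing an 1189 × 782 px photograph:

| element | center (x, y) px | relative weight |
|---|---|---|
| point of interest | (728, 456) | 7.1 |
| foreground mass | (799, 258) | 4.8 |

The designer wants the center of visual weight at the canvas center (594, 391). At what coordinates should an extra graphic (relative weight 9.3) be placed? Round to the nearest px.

After adding the extra graphic, total weight = 7.1 + 4.8 + 9.3 = 21.2.
x: need Σw·x = 21.2·594 = 12592.8. Existing = 7.1·728 + 4.8·799 = 9004.0. Remainder 3588.8 / 9.3 ≈ 385.89.
y: need Σw·y = 21.2·391 = 8289.2. Existing = 7.1·456 + 4.8·258 = 4476.0. Remainder 3813.2 / 9.3 ≈ 410.02.

(386, 410)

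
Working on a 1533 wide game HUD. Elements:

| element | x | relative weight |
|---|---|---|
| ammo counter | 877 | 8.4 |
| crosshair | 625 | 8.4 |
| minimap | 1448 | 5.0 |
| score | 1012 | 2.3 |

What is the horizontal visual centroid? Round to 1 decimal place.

Σw = 8.4 + 8.4 + 5.0 + 2.3 = 24.1.
x-moment: 8.4·877 + 8.4·625 + 5.0·1448 + 2.3·1012 = 22184.4; centroid 22184.4/24.1 ≈ 920.51.

x ≈ 920.5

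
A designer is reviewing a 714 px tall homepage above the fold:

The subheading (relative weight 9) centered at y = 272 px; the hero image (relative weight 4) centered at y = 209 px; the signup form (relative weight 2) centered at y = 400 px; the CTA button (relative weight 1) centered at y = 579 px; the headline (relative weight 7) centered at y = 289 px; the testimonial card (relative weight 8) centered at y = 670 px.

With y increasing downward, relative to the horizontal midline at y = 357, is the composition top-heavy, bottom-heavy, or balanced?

bottom-heavy

Total weight = 9 + 4 + 2 + 1 + 7 + 8 = 31.
Σw·y = 12046; ȳ = 12046/31 ≈ 388.58.
388.6 vs midline 357 → bottom-heavy.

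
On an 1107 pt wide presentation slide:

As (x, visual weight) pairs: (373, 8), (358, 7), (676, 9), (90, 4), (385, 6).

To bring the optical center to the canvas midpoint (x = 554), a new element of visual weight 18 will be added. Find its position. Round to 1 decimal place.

New total weight: (8 + 7 + 9 + 4 + 6) + 18 = 52.
x: target moment 52×554 = 28808; current 8·373 + 7·358 + 9·676 + 4·90 + 6·385 = 14244; the new element supplies 14564, so x = 14564/18 ≈ 809.11.

x ≈ 809.1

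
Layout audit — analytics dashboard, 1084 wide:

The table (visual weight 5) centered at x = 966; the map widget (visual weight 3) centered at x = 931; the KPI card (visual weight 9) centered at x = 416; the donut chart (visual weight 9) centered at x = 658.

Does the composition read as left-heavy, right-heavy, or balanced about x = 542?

right-heavy

Total weight = 5 + 3 + 9 + 9 = 26.
x-moment: 5·966 + 3·931 + 9·416 + 9·658 = 17289; centroid 17289/26 ≈ 664.96.
665.0 lies right of the midline 542, so the layout is right-heavy.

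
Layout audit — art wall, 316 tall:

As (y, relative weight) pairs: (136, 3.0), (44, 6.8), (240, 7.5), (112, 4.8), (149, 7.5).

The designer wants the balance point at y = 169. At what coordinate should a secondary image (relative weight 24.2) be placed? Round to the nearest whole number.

With the secondary image, Σw becomes 3.0 + 6.8 + 7.5 + 4.8 + 7.5 + 24.2 = 53.8.
y: need Σw·y = 53.8·169 = 9092.2. Existing = 3.0·136 + 6.8·44 + 7.5·240 + 4.8·112 + 7.5·149 = 4162.3. Remainder 4929.9 / 24.2 ≈ 203.71.

y ≈ 204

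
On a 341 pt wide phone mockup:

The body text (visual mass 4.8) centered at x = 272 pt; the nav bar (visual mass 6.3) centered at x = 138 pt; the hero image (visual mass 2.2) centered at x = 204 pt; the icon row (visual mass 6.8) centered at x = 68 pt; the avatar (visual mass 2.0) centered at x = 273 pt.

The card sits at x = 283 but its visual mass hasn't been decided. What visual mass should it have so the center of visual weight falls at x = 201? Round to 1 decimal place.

Known weights sum to 4.8 + 6.3 + 2.2 + 6.8 + 2.0 = 22.1; their moment is 4.8·272 + 6.3·138 + 2.2·204 + 6.8·68 + 2.0·273 = 3632.2.
For the centroid to hit 201: (3632.2 + w·283) / (22.1 + w) = 201.
Solving: w = (201·22.1 − 3632.2) / (283 − 201) = 809.9 / 82 ≈ 9.88.

w ≈ 9.9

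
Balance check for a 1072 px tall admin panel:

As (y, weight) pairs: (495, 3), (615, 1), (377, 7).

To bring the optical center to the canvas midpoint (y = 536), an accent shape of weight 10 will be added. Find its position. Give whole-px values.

y ≈ 652

After adding the accent shape, total weight = 3 + 1 + 7 + 10 = 21.
y: need Σw·y = 21·536 = 11256. Existing = 3·495 + 1·615 + 7·377 = 4739. Remainder 6517 / 10 ≈ 651.70.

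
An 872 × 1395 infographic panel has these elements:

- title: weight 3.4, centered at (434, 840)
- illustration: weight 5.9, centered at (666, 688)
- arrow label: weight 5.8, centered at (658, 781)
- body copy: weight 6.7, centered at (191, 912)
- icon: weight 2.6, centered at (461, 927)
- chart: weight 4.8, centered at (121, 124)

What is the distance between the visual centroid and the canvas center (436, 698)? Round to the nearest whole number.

≈ 17

Σw = 3.4 + 5.9 + 5.8 + 6.7 + 2.6 + 4.8 = 29.2.
x: (3.4·434 + 5.9·666 + 5.8·658 + 6.7·191 + 2.6·461 + 4.8·121) / 29.2 = 12280.5 / 29.2 ≈ 420.57
y: (3.4·840 + 5.9·688 + 5.8·781 + 6.7·912 + 2.6·927 + 4.8·124) / 29.2 = 20560.8 / 29.2 ≈ 704.14
Relative to (436, 698): Δ = (-15.43, 6.14); |Δ| = √(-15.43² + 6.14²) ≈ 16.61.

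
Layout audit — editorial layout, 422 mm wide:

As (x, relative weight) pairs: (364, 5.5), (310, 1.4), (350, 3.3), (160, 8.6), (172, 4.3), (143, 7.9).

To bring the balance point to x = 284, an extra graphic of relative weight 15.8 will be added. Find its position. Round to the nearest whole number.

x ≈ 409

New total weight: (5.5 + 1.4 + 3.3 + 8.6 + 4.3 + 7.9) + 15.8 = 46.8.
x: target moment 46.8×284 = 13291.2; current 5.5·364 + 1.4·310 + 3.3·350 + 8.6·160 + 4.3·172 + 7.9·143 = 6836.3; the extra graphic supplies 6454.9, so x = 6454.9/15.8 ≈ 408.54.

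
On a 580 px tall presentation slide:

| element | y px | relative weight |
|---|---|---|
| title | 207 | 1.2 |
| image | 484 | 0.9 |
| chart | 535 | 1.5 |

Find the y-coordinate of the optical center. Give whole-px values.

Total weight = 1.2 + 0.9 + 1.5 = 3.6.
y-moment: 1.2·207 + 0.9·484 + 1.5·535 = 1486.5; centroid 1486.5/3.6 ≈ 412.92.

y ≈ 413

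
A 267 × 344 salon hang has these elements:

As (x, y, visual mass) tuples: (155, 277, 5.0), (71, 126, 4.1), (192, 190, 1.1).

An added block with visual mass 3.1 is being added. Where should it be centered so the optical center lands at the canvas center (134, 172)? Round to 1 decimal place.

After adding the added block, total weight = 5.0 + 4.1 + 1.1 + 3.1 = 13.3.
Along x: (1277.3 + 3.1·x) / 13.3 = 134 (existing moment 5.0·155 + 4.1·71 + 1.1·192 = 1277.3) ⇒ x = (1782.2 − 1277.3) / 3.1 ≈ 162.87.
Along y: (2110.6 + 3.1·y) / 13.3 = 172 (existing moment 5.0·277 + 4.1·126 + 1.1·190 = 2110.6) ⇒ y = (2287.6 − 2110.6) / 3.1 ≈ 57.10.

(162.9, 57.1)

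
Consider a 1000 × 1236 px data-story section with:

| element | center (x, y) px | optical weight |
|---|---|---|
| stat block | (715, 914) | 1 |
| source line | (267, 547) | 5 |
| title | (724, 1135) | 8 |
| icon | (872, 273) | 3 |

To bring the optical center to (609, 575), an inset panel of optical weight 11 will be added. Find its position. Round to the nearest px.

(599, 232)

New total weight: (1 + 5 + 8 + 3) + 11 = 28.
x: target moment 28×609 = 17052; current 1·715 + 5·267 + 8·724 + 3·872 = 10458; the inset panel supplies 6594, so x = 6594/11 ≈ 599.45.
y: target moment 28×575 = 16100; current 1·914 + 5·547 + 8·1135 + 3·273 = 13548; the inset panel supplies 2552, so y = 2552/11 ≈ 232.00.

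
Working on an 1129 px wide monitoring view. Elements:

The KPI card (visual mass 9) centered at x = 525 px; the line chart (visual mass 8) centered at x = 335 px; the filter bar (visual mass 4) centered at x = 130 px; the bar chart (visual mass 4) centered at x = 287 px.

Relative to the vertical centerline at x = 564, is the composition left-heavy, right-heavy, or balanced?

Σw = 9 + 8 + 4 + 4 = 25.
x: (9·525 + 8·335 + 4·130 + 4·287) / 25 = 9073 / 25 ≈ 362.92
Since 362.9 is left of 564, the composition reads left-heavy.

left-heavy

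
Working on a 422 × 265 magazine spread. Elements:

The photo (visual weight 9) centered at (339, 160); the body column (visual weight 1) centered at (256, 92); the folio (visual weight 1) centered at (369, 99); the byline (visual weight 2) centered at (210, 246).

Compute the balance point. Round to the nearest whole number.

(315, 163)

Weights sum to 9 + 1 + 1 + 2 = 13.
x: (9·339 + 1·256 + 1·369 + 2·210) / 13 = 4096 / 13 ≈ 315.08
y: (9·160 + 1·92 + 1·99 + 2·246) / 13 = 2123 / 13 ≈ 163.31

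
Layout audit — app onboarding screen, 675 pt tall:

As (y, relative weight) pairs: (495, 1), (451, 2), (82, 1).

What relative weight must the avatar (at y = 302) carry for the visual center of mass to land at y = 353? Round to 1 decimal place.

w ≈ 1.3

Known weights sum to 1 + 2 + 1 = 4; their moment is 1·495 + 2·451 + 1·82 = 1479.
For the centroid to hit 353: (1479 + w·302) / (4 + w) = 353.
Rearranging, w·(302 − 353) = 353·4 − 1479 = -67, so w ≈ -67/-51 = 1.31.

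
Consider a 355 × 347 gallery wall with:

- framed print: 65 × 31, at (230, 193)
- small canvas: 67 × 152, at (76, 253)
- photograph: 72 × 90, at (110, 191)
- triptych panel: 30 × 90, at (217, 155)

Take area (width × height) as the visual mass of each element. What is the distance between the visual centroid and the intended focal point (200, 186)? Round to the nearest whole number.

≈ 87

Taking area as weight: framed print 65·31 = 2015, small canvas 67·152 = 10184, photograph 72·90 = 6480, triptych panel 30·90 = 2700. Sum 21379.
Σw·x = 2015·230 + 10184·76 + 6480·110 + 2700·217 = 2536134, so x̄ = 2536134/21379 ≈ 118.63.
Σw·y = 2015·193 + 10184·253 + 6480·191 + 2700·155 = 4621627, so ȳ = 4621627/21379 ≈ 216.18.
From (200, 186): dx = -81.37, dy = 30.18, so the distance is √(dx²+dy²) ≈ 86.79.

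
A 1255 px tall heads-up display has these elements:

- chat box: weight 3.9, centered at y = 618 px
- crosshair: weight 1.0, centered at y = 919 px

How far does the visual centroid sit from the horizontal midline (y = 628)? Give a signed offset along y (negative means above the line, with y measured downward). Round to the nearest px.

Σw = 3.9 + 1.0 = 4.9.
y-moment: 3.9·618 + 1.0·919 = 3329.2; centroid 3329.2/4.9 ≈ 679.43.
Difference: 679.43 − 628 ≈ 51.43.

≈ 51 px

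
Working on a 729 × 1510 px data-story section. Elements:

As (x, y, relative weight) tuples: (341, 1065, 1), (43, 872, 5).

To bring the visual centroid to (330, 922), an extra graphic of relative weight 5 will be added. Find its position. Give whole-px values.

New total weight: (1 + 5) + 5 = 11.
x: need Σw·x = 11·330 = 3630. Existing = 1·341 + 5·43 = 556. Remainder 3074 / 5 ≈ 614.80.
y: need Σw·y = 11·922 = 10142. Existing = 1·1065 + 5·872 = 5425. Remainder 4717 / 5 ≈ 943.40.

(615, 943)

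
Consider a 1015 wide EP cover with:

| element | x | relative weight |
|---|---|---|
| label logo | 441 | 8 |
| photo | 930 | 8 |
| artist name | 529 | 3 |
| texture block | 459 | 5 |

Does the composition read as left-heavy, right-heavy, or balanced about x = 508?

right-heavy

Weights sum to 8 + 8 + 3 + 5 = 24.
x-moment: 8·441 + 8·930 + 3·529 + 5·459 = 14850; centroid 14850/24 ≈ 618.75.
618.8 lies right of the midline 508, so the layout is right-heavy.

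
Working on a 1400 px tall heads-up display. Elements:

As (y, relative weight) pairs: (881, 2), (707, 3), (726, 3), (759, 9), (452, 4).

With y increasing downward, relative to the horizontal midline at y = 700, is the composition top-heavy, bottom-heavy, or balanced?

balanced

Weights sum to 2 + 3 + 3 + 9 + 4 = 21.
y: (2·881 + 3·707 + 3·726 + 9·759 + 4·452) / 21 = 14700 / 21 ≈ 700.00
700.00 = 700 exactly: balanced.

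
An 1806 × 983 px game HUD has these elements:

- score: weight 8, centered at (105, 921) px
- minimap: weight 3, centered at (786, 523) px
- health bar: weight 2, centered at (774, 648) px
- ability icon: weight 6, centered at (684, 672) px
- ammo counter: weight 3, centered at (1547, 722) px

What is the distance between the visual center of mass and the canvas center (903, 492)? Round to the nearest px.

Σw = 8 + 3 + 2 + 6 + 3 = 22.
x: (8·105 + 3·786 + 2·774 + 6·684 + 3·1547) / 22 = 13491 / 22 ≈ 613.23
y: (8·921 + 3·523 + 2·648 + 6·672 + 3·722) / 22 = 16431 / 22 ≈ 746.86
Relative to (903, 492): Δ = (-289.77, 254.86); |Δ| = √(-289.77² + 254.86²) ≈ 385.91.

≈ 386 px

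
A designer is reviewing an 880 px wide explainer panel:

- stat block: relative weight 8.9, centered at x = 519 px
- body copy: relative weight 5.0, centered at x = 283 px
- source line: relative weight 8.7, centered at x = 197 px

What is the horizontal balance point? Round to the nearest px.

x ≈ 343

Weights sum to 8.9 + 5.0 + 8.7 = 22.6.
x-moment: 8.9·519 + 5.0·283 + 8.7·197 = 7748.0; centroid 7748.0/22.6 ≈ 342.83.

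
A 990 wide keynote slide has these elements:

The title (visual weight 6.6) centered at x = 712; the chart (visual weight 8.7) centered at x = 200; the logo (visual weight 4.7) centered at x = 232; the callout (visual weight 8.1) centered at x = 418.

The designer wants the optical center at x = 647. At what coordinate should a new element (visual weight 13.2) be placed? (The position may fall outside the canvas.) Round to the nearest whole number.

After adding the new element, total weight = 6.6 + 8.7 + 4.7 + 8.1 + 13.2 = 41.3.
x: target moment 41.3×647 = 26721.1; current 6.6·712 + 8.7·200 + 4.7·232 + 8.1·418 = 10915.4; the new element supplies 15805.7, so x = 15805.7/13.2 ≈ 1197.40.

x ≈ 1197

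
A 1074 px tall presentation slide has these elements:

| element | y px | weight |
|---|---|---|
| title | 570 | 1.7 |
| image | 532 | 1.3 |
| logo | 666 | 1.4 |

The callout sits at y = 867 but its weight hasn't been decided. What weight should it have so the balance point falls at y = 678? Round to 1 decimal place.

w ≈ 2.1

Fixed elements: Σw = 1.7 + 1.3 + 1.4 = 4.4, Σw·y = 1.7·570 + 1.3·532 + 1.4·666 = 2593.0.
For the centroid to hit 678: (2593.0 + w·867) / (4.4 + w) = 678.
Solving: w = (678·4.4 − 2593.0) / (867 − 678) = 390.2 / 189 ≈ 2.06.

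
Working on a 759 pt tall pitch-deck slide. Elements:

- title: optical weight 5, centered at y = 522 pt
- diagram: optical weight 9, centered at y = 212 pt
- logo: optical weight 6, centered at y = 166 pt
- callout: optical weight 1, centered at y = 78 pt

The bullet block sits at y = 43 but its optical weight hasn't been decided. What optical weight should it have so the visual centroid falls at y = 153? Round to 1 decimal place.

Existing Σw = 21 (5 + 9 + 6 + 1); existing moment 5·522 + 9·212 + 6·166 + 1·78 = 5592.
Set Σw·y/Σw = 153: (5592 + 43w) = 153·(21 + w).
So w = (153·21 − 5592)/(43 − 153) = -2379/-110 ≈ 21.63.

w ≈ 21.6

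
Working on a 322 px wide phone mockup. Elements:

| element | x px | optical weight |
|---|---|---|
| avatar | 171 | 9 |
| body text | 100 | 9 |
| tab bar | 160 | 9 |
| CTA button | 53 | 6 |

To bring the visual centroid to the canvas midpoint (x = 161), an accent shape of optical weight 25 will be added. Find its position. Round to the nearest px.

x ≈ 206

With the accent shape, Σw becomes 9 + 9 + 9 + 6 + 25 = 58.
x: need Σw·x = 58·161 = 9338. Existing = 9·171 + 9·100 + 9·160 + 6·53 = 4197. Remainder 5141 / 25 ≈ 205.64.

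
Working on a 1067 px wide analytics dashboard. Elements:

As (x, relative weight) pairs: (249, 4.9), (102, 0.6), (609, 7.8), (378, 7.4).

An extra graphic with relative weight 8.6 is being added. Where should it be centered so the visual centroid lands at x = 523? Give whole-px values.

After adding the extra graphic, total weight = 4.9 + 0.6 + 7.8 + 7.4 + 8.6 = 29.3.
x: target moment 29.3×523 = 15323.9; current 4.9·249 + 0.6·102 + 7.8·609 + 7.4·378 = 8828.7; the extra graphic supplies 6495.2, so x = 6495.2/8.6 ≈ 755.26.

x ≈ 755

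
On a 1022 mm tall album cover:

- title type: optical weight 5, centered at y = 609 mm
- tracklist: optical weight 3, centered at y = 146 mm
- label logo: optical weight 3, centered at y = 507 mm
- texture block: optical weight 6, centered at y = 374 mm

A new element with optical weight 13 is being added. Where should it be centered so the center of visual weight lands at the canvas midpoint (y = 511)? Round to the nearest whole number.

With the new element, Σw becomes 5 + 3 + 3 + 6 + 13 = 30.
y: need Σw·y = 30·511 = 15330. Existing = 5·609 + 3·146 + 3·507 + 6·374 = 7248. Remainder 8082 / 13 ≈ 621.69.

y ≈ 622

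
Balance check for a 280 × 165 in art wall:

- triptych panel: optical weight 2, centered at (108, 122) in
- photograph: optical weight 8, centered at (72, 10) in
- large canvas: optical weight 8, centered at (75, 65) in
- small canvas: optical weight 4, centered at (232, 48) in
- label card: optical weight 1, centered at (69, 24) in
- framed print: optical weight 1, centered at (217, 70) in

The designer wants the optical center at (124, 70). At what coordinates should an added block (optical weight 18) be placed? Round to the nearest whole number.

New total weight: (2 + 8 + 8 + 4 + 1 + 1) + 18 = 42.
x: need Σw·x = 42·124 = 5208. Existing = 2·108 + 8·72 + 8·75 + 4·232 + 1·69 + 1·217 = 2606. Remainder 2602 / 18 ≈ 144.56.
y: need Σw·y = 42·70 = 2940. Existing = 2·122 + 8·10 + 8·65 + 4·48 + 1·24 + 1·70 = 1130. Remainder 1810 / 18 ≈ 100.56.

(145, 101)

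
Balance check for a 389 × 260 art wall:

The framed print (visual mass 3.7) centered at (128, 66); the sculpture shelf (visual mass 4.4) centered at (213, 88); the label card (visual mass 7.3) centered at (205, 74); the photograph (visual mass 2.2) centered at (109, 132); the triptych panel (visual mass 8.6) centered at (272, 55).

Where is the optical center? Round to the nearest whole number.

(209, 74)

Σw = 3.7 + 4.4 + 7.3 + 2.2 + 8.6 = 26.2.
Σw·x = 3.7·128 + 4.4·213 + 7.3·205 + 2.2·109 + 8.6·272 = 5486.3, so x̄ = 5486.3/26.2 ≈ 209.40.
Σw·y = 3.7·66 + 4.4·88 + 7.3·74 + 2.2·132 + 8.6·55 = 1935.0, so ȳ = 1935.0/26.2 ≈ 73.85.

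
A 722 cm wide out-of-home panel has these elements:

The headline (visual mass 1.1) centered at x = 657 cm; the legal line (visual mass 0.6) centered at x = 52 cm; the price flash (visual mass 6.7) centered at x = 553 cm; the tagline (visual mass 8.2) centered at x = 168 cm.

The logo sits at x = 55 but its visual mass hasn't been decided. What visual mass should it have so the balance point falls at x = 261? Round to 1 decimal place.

Known weights sum to 1.1 + 0.6 + 6.7 + 8.2 = 16.6; their moment is 1.1·657 + 0.6·52 + 6.7·553 + 8.2·168 = 5836.6.
Set Σw·x/Σw = 261: (5836.6 + 55w) = 261·(16.6 + w).
So w = (261·16.6 − 5836.6)/(55 − 261) = -1504.0/-206 ≈ 7.30.

w ≈ 7.3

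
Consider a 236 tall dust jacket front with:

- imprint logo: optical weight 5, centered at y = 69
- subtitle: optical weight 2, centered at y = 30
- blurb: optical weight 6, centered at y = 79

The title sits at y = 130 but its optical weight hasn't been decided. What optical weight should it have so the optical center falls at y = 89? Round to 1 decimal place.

Fixed elements: Σw = 5 + 2 + 6 = 13, Σw·y = 5·69 + 2·30 + 6·79 = 879.
Set Σw·y/Σw = 89: (879 + 130w) = 89·(13 + w).
Rearranging, w·(130 − 89) = 89·13 − 879 = 278, so w ≈ 278/41 = 6.78.

w ≈ 6.8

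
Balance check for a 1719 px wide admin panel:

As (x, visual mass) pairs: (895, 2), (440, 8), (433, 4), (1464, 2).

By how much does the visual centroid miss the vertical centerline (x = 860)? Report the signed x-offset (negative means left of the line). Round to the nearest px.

≈ -237 px

Total weight = 2 + 8 + 4 + 2 = 16.
x-moment: 2·895 + 8·440 + 4·433 + 2·1464 = 9970; centroid 9970/16 ≈ 623.12.
Against x = 860, that's 623.12 − 860 = -236.88.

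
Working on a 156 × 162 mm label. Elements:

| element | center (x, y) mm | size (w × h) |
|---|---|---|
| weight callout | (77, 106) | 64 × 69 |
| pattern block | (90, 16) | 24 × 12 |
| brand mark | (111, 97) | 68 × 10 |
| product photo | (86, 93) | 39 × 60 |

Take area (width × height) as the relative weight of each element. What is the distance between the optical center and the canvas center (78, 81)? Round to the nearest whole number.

Areas → weights: weight callout 64·69 = 4416, pattern block 24·12 = 288, brand mark 68·10 = 680, product photo 39·60 = 2340; Σw = 7724.
Σw·x = 4416·77 + 288·90 + 680·111 + 2340·86 = 642672, so x̄ = 642672/7724 ≈ 83.20.
Σw·y = 4416·106 + 288·16 + 680·97 + 2340·93 = 756284, so ȳ = 756284/7724 ≈ 97.91.
From (78, 81): dx = 5.20, dy = 16.91, so the distance is √(dx²+dy²) ≈ 17.70.

≈ 18 mm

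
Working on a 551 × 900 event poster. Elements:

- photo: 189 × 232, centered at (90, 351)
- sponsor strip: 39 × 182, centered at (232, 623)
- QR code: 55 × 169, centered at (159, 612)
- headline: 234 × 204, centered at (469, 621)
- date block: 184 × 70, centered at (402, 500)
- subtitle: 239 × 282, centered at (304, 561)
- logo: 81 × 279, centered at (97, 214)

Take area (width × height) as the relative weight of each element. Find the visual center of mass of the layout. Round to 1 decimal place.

(271.8, 494.3)

Areas → weights: photo 189·232 = 43848, sponsor strip 39·182 = 7098, QR code 55·169 = 9295, headline 234·204 = 47736, date block 184·70 = 12880, subtitle 239·282 = 67398, logo 81·279 = 22599; Σw = 210854.
x: moment 57318000 / weight 210854 ≈ 271.84
y: moment 104231762 / weight 210854 ≈ 494.33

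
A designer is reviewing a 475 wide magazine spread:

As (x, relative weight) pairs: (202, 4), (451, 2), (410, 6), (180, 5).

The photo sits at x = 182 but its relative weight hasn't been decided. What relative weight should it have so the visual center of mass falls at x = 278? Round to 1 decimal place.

Known weights sum to 4 + 2 + 6 + 5 = 17; their moment is 4·202 + 2·451 + 6·410 + 5·180 = 5070.
Set Σw·x/Σw = 278: (5070 + 182w) = 278·(17 + w).
Solving: w = (278·17 − 5070) / (182 − 278) = -344 / -96 ≈ 3.58.

w ≈ 3.6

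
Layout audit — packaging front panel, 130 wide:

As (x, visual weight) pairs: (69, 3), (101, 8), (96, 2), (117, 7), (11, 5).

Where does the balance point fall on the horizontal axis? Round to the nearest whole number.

Σw = 3 + 8 + 2 + 7 + 5 = 25.
x: (3·69 + 8·101 + 2·96 + 7·117 + 5·11) / 25 = 2081 / 25 ≈ 83.24

x ≈ 83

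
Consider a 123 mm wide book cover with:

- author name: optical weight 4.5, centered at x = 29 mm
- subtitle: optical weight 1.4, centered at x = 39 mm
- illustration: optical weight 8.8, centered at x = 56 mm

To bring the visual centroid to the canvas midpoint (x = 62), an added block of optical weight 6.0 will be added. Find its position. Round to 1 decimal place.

x ≈ 100.9

After adding the added block, total weight = 4.5 + 1.4 + 8.8 + 6.0 = 20.7.
x: target moment 20.7×62 = 1283.4; current 4.5·29 + 1.4·39 + 8.8·56 = 677.9; the added block supplies 605.5, so x = 605.5/6.0 ≈ 100.92.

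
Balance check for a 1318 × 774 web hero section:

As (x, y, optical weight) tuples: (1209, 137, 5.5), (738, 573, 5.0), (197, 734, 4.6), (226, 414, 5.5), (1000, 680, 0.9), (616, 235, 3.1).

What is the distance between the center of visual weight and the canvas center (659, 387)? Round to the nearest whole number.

≈ 58

Total weight = 5.5 + 5.0 + 4.6 + 5.5 + 0.9 + 3.1 = 24.6.
x-moment: 5.5·1209 + 5.0·738 + 4.6·197 + 5.5·226 + 0.9·1000 + 3.1·616 = 15298.3; centroid 15298.3/24.6 ≈ 621.88.
y-moment: 5.5·137 + 5.0·573 + 4.6·734 + 5.5·414 + 0.9·680 + 3.1·235 = 10612.4; centroid 10612.4/24.6 ≈ 431.40.
Offset from (659, 387): Δx ≈ -37.12, Δy ≈ 44.40; distance = √(Δx² + Δy²) ≈ 57.87.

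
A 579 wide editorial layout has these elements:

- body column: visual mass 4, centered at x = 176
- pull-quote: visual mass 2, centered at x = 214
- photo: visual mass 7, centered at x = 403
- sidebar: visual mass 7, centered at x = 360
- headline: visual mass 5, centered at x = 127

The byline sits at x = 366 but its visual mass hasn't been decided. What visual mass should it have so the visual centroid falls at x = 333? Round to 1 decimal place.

Known weights sum to 4 + 2 + 7 + 7 + 5 = 25; their moment is 4·176 + 2·214 + 7·403 + 7·360 + 5·127 = 7108.
Balance at x = 333 requires (7108 + w·366) / (25 + w) = 333.
Rearranging, w·(366 − 333) = 333·25 − 7108 = 1217, so w ≈ 1217/33 = 36.88.

w ≈ 36.9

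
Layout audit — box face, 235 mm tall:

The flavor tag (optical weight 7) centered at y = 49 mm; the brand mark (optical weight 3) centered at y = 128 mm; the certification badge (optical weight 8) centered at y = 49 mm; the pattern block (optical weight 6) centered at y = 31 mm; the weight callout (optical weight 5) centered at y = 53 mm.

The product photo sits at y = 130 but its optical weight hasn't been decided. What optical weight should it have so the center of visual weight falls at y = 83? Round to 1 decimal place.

w ≈ 17.8

Known weights sum to 7 + 3 + 8 + 6 + 5 = 29; their moment is 7·49 + 3·128 + 8·49 + 6·31 + 5·53 = 1570.
Balance at y = 83 requires (1570 + w·130) / (29 + w) = 83.
Rearranging, w·(130 − 83) = 83·29 − 1570 = 837, so w ≈ 837/47 = 17.81.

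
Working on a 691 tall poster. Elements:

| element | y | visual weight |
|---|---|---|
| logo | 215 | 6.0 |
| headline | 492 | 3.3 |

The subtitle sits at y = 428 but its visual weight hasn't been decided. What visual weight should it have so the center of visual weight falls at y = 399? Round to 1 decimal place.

Known weights sum to 6.0 + 3.3 = 9.3; their moment is 6.0·215 + 3.3·492 = 2913.6.
Set Σw·y/Σw = 399: (2913.6 + 428w) = 399·(9.3 + w).
Solving: w = (399·9.3 − 2913.6) / (428 − 399) = 797.1 / 29 ≈ 27.49.

w ≈ 27.5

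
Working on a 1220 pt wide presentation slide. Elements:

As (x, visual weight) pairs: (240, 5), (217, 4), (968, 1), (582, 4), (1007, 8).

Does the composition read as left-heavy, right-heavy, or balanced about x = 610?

Total weight = 5 + 4 + 1 + 4 + 8 = 22.
x-moment: 5·240 + 4·217 + 1·968 + 4·582 + 8·1007 = 13420; centroid 13420/22 ≈ 610.00.
610.00 = 610 exactly: balanced.

balanced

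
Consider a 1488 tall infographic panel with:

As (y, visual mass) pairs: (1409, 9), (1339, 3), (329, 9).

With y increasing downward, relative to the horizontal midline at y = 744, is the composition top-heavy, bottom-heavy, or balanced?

bottom-heavy

Σw = 9 + 3 + 9 = 21.
y: (9·1409 + 3·1339 + 9·329) / 21 = 19659 / 21 ≈ 936.14
Since 936.1 is below (larger y than) 744, the composition reads bottom-heavy.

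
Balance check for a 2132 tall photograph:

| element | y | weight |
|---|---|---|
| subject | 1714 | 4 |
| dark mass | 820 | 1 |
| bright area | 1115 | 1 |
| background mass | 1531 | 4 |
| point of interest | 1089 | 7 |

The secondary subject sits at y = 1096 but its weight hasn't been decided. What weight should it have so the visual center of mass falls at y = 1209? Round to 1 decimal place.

Existing Σw = 17 (4 + 1 + 1 + 4 + 7); existing moment 4·1714 + 1·820 + 1·1115 + 4·1531 + 7·1089 = 22538.
Set Σw·y/Σw = 1209: (22538 + 1096w) = 1209·(17 + w).
Solving: w = (1209·17 − 22538) / (1096 − 1209) = -1985 / -113 ≈ 17.57.

w ≈ 17.6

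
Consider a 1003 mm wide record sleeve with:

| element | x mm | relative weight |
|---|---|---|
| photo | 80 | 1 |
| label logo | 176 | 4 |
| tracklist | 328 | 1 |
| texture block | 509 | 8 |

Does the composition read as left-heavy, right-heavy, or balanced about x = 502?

Total weight = 1 + 4 + 1 + 8 = 14.
Σw·x = 1·80 + 4·176 + 1·328 + 8·509 = 5184, so x̄ = 5184/14 ≈ 370.29.
370.3 lies left of the midline 502, so the layout is left-heavy.

left-heavy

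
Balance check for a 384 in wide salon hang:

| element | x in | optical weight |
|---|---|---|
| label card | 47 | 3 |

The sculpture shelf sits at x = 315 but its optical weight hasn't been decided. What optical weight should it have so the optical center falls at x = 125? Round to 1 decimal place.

Known: weight 3 with moment 3·47 = 141.
Set Σw·x/Σw = 125: (141 + 315w) = 125·(3 + w).
Solving: w = (125·3 − 141) / (315 − 125) = 234 / 190 ≈ 1.23.

w ≈ 1.2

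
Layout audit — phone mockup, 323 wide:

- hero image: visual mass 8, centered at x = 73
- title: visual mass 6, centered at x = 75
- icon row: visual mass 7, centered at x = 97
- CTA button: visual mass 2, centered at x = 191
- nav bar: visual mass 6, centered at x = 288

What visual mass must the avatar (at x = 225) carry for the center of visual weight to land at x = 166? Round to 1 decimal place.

Fixed elements: Σw = 8 + 6 + 7 + 2 + 6 = 29, Σw·x = 8·73 + 6·75 + 7·97 + 2·191 + 6·288 = 3823.
Set Σw·x/Σw = 166: (3823 + 225w) = 166·(29 + w).
Rearranging, w·(225 − 166) = 166·29 − 3823 = 991, so w ≈ 991/59 = 16.80.

w ≈ 16.8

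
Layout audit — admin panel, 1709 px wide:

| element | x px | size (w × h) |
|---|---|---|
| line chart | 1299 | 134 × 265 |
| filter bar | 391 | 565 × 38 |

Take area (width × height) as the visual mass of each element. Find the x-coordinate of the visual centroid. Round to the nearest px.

Areas → weights: line chart 134·265 = 35510, filter bar 565·38 = 21470; Σw = 56980.
Σw·x = 35510·1299 + 21470·391 = 54522260, so x̄ = 54522260/56980 ≈ 956.87.

x ≈ 957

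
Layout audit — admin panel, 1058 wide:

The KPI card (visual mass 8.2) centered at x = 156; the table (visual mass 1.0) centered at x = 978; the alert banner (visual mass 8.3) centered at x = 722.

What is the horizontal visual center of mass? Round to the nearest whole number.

x ≈ 471

Σw = 8.2 + 1.0 + 8.3 = 17.5.
x: (8.2·156 + 1.0·978 + 8.3·722) / 17.5 = 8249.8 / 17.5 ≈ 471.42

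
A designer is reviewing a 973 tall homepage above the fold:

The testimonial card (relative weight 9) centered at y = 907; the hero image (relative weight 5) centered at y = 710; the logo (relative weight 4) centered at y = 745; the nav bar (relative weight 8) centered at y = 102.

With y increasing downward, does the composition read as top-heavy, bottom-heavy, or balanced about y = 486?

Total weight = 9 + 5 + 4 + 8 = 26.
y-moment: 9·907 + 5·710 + 4·745 + 8·102 = 15509; centroid 15509/26 ≈ 596.50.
596.5 lies below (larger y than) the midline 486, so the layout is bottom-heavy.

bottom-heavy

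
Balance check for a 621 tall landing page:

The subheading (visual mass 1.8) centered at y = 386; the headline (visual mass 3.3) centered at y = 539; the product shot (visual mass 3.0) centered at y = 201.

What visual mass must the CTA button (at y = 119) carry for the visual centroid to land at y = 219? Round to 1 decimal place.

Known weights sum to 1.8 + 3.3 + 3.0 = 8.1; their moment is 1.8·386 + 3.3·539 + 3.0·201 = 3076.5.
For the centroid to hit 219: (3076.5 + w·119) / (8.1 + w) = 219.
Rearranging, w·(119 − 219) = 219·8.1 − 3076.5 = -1302.6, so w ≈ -1302.6/-100 = 13.03.

w ≈ 13.0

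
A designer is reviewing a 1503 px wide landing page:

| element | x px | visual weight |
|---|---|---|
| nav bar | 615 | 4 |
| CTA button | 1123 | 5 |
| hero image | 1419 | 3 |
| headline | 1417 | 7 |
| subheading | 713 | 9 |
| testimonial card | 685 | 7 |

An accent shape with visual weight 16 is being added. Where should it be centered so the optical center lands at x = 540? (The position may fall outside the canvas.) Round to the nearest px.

With the accent shape, Σw becomes 4 + 5 + 3 + 7 + 9 + 7 + 16 = 51.
x: need Σw·x = 51·540 = 27540. Existing = 4·615 + 5·1123 + 3·1419 + 7·1417 + 9·713 + 7·685 = 33463. Remainder -5923 / 16 ≈ -370.19.

x ≈ -370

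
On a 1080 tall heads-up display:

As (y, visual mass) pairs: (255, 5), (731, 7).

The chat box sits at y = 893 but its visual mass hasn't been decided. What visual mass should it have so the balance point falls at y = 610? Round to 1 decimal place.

Known weights sum to 5 + 7 = 12; their moment is 5·255 + 7·731 = 6392.
Set Σw·y/Σw = 610: (6392 + 893w) = 610·(12 + w).
Solving: w = (610·12 − 6392) / (893 − 610) = 928 / 283 ≈ 3.28.

w ≈ 3.3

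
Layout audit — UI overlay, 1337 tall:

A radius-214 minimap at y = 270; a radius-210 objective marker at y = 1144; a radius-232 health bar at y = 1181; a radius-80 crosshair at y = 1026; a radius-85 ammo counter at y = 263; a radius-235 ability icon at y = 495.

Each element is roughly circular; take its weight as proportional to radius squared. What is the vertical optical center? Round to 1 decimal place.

r² weights: minimap 214² = 45796, objective marker 210² = 44100, health bar 232² = 53824, crosshair 80² = 6400, ammo counter 85² = 7225, ability icon 235² = 55225. Total = 212570.
Σw·y = 45796·270 + 44100·1144 + 53824·1181 + 6400·1026 + 7225·263 + 55225·495 = 162184414, so ȳ = 162184414/212570 ≈ 762.97.

y ≈ 763.0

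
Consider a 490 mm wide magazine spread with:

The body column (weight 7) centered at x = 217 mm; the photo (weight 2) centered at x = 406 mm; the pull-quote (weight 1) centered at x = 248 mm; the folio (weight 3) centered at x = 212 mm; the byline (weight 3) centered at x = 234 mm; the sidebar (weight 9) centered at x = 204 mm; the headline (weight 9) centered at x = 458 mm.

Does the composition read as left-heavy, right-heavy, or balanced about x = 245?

Weights sum to 7 + 2 + 1 + 3 + 3 + 9 + 9 = 34.
x: moment 9875 / weight 34 ≈ 290.44
290.4 vs midline 245 → right-heavy.

right-heavy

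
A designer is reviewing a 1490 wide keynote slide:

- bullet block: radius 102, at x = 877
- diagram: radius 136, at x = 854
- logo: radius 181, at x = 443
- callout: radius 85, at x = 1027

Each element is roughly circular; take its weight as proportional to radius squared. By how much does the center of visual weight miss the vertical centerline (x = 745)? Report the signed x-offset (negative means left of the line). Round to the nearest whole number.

r² weights: bullet block 102² = 10404, diagram 136² = 18496, logo 181² = 32761, callout 85² = 7225. Total = 68886.
x: (10404·877 + 18496·854 + 32761·443 + 7225·1027) / 68886 = 46853090 / 68886 ≈ 680.15
Offset from x = 745: 680.15 − 745 ≈ -64.85.

≈ -65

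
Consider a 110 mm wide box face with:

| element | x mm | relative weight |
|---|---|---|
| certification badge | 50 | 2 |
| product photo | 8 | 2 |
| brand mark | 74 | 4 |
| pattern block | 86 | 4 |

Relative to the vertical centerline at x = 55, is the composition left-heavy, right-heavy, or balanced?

right-heavy

Weights sum to 2 + 2 + 4 + 4 = 12.
x: (2·50 + 2·8 + 4·74 + 4·86) / 12 = 756 / 12 ≈ 63.00
63.0 vs midline 55 → right-heavy.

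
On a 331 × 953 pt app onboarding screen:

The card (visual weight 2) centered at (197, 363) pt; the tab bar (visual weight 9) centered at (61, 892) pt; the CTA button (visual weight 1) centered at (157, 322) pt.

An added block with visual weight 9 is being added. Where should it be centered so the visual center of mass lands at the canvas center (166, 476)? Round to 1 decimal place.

(265.1, 102.2)

New total weight: (2 + 9 + 1) + 9 = 21.
x: need Σw·x = 21·166 = 3486. Existing = 2·197 + 9·61 + 1·157 = 1100. Remainder 2386 / 9 ≈ 265.11.
y: need Σw·y = 21·476 = 9996. Existing = 2·363 + 9·892 + 1·322 = 9076. Remainder 920 / 9 ≈ 102.22.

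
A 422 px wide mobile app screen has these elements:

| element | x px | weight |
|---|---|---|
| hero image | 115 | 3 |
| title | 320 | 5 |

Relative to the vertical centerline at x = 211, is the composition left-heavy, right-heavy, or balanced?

right-heavy

Σw = 3 + 5 = 8.
x: (3·115 + 5·320) / 8 = 1945 / 8 ≈ 243.12
243.1 lies right of the midline 211, so the layout is right-heavy.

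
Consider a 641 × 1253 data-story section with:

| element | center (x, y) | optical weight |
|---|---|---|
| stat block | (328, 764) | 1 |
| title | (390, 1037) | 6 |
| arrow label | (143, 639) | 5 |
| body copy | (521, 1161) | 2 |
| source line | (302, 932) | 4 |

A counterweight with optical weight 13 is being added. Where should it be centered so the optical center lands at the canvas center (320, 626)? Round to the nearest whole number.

(330, 244)

With the counterweight, Σw becomes 1 + 6 + 5 + 2 + 4 + 13 = 31.
Along x: (5633 + 13·x) / 31 = 320 (existing moment 1·328 + 6·390 + 5·143 + 2·521 + 4·302 = 5633) ⇒ x = (9920 − 5633) / 13 ≈ 329.77.
Along y: (16231 + 13·y) / 31 = 626 (existing moment 1·764 + 6·1037 + 5·639 + 2·1161 + 4·932 = 16231) ⇒ y = (19406 − 16231) / 13 ≈ 244.23.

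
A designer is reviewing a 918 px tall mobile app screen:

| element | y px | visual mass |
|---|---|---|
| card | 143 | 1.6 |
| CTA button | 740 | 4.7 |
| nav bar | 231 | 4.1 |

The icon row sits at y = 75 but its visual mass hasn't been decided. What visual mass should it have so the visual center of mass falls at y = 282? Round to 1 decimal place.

w ≈ 8.3

Fixed elements: Σw = 1.6 + 4.7 + 4.1 = 10.4, Σw·y = 1.6·143 + 4.7·740 + 4.1·231 = 4653.9.
For the centroid to hit 282: (4653.9 + w·75) / (10.4 + w) = 282.
So w = (282·10.4 − 4653.9)/(75 − 282) = -1721.1/-207 ≈ 8.31.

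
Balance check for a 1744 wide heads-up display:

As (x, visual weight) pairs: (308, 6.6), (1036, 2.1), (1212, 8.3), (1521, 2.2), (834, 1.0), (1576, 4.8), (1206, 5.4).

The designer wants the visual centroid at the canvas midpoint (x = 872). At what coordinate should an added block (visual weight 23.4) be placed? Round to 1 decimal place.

New total weight: (6.6 + 2.1 + 8.3 + 2.2 + 1.0 + 4.8 + 5.4) + 23.4 = 53.8.
x: need Σw·x = 53.8·872 = 46913.6. Existing = 6.6·308 + 2.1·1036 + 8.3·1212 + 2.2·1521 + 1.0·834 + 4.8·1576 + 5.4·1206 = 32525.4. Remainder 14388.2 / 23.4 ≈ 614.88.

x ≈ 614.9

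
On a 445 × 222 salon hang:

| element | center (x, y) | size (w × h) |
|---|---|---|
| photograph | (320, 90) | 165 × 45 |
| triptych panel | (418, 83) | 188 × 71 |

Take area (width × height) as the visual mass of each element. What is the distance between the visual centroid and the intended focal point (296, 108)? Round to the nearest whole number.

Taking area as weight: photograph 165·45 = 7425, triptych panel 188·71 = 13348. Sum 20773.
x: (7425·320 + 13348·418) / 20773 = 7955464 / 20773 ≈ 382.97
y: (7425·90 + 13348·83) / 20773 = 1776134 / 20773 ≈ 85.50
Offset from (296, 108): Δx ≈ 86.97, Δy ≈ -22.50; distance = √(Δx² + Δy²) ≈ 89.83.

≈ 90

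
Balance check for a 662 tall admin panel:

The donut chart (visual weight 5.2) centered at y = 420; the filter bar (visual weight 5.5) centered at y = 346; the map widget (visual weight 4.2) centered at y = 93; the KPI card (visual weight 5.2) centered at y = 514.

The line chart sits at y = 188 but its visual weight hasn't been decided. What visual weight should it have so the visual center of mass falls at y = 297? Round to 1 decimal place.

Known weights sum to 5.2 + 5.5 + 4.2 + 5.2 = 20.1; their moment is 5.2·420 + 5.5·346 + 4.2·93 + 5.2·514 = 7150.4.
For the centroid to hit 297: (7150.4 + w·188) / (20.1 + w) = 297.
So w = (297·20.1 − 7150.4)/(188 − 297) = -1180.7/-109 ≈ 10.83.

w ≈ 10.8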